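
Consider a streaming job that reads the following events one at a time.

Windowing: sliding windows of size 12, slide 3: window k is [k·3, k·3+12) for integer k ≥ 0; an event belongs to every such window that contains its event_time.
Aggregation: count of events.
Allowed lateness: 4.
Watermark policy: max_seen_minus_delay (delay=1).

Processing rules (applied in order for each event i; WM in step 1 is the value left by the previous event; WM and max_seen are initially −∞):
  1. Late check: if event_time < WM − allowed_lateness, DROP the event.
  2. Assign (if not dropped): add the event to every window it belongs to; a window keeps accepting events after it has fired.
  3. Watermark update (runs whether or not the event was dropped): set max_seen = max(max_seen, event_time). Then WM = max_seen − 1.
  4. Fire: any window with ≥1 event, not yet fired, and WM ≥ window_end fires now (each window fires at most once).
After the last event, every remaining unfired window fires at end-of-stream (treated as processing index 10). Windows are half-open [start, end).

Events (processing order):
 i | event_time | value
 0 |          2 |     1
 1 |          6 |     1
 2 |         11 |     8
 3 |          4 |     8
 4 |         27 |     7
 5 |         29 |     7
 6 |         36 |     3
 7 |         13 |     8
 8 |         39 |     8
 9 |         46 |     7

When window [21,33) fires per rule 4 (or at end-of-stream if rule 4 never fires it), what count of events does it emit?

2

i=0 t=2 v=1: → [0,12); WM=1
i=1 t=6 v=1: → [6,18),[3,15),[0,12); WM=5
i=2 t=11 v=8: → [9,21),[6,18),[3,15),[0,12); WM=10
i=3 t=4 v=8: DROP (t<10-4); WM=10
i=4 t=27 v=7: → [27,39),[24,36),[21,33),[18,30); WM=26; [0,12) fires=3 [3,15) fires=2 [6,18) fires=2 [9,21) fires=1
i=5 t=29 v=7: → [27,39),[24,36),[21,33),[18,30); WM=28
i=6 t=36 v=3: → [36,48),[33,45),[30,42),[27,39); WM=35; [18,30) fires=2 [21,33) fires=2
i=7 t=13 v=8: DROP (t<35-4); WM=35
i=8 t=39 v=8: → [39,51),[36,48),[33,45),[30,42); WM=38; [24,36) fires=2
i=9 t=46 v=7: → [45,57),[42,54),[39,51),[36,48); WM=45; [27,39) fires=3 [30,42) fires=2 [33,45) fires=2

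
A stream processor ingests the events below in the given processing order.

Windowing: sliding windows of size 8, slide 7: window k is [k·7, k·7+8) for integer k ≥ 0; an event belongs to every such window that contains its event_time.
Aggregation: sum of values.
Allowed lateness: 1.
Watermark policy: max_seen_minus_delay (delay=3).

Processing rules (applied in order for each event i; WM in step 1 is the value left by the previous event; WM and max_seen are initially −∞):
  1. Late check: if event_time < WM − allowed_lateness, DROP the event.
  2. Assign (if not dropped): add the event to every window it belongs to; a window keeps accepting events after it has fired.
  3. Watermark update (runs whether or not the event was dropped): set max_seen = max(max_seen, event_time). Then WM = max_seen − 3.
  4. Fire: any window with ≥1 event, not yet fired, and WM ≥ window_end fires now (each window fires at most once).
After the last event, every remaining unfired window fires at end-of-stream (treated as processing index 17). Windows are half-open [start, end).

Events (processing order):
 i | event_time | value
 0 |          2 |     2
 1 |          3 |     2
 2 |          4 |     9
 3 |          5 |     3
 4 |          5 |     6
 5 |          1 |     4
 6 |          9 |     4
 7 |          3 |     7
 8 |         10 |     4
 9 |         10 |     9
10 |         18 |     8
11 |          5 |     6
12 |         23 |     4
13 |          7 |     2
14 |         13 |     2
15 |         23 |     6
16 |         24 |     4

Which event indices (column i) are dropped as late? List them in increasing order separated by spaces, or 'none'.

i=0 t=2 v=2: → [0,8); WM=-1
i=1 t=3 v=2: → [0,8); WM=0
i=2 t=4 v=9: → [0,8); WM=1
i=3 t=5 v=3: → [0,8); WM=2
i=4 t=5 v=6: → [0,8); WM=2
i=5 t=1 v=4: → [0,8); WM=2
i=6 t=9 v=4: → [7,15); WM=6
i=7 t=3 v=7: DROP (t<6-1); WM=6
i=8 t=10 v=4: → [7,15); WM=7
i=9 t=10 v=9: → [7,15); WM=7
i=10 t=18 v=8: → [14,22); WM=15; [0,8) fires=26 [7,15) fires=17
i=11 t=5 v=6: DROP (t<15-1); WM=15
i=12 t=23 v=4: → [21,29); WM=20
i=13 t=7 v=2: DROP (t<20-1); WM=20
i=14 t=13 v=2: DROP (t<20-1); WM=20
i=15 t=23 v=6: → [21,29); WM=20
i=16 t=24 v=4: → [21,29); WM=21

7 11 13 14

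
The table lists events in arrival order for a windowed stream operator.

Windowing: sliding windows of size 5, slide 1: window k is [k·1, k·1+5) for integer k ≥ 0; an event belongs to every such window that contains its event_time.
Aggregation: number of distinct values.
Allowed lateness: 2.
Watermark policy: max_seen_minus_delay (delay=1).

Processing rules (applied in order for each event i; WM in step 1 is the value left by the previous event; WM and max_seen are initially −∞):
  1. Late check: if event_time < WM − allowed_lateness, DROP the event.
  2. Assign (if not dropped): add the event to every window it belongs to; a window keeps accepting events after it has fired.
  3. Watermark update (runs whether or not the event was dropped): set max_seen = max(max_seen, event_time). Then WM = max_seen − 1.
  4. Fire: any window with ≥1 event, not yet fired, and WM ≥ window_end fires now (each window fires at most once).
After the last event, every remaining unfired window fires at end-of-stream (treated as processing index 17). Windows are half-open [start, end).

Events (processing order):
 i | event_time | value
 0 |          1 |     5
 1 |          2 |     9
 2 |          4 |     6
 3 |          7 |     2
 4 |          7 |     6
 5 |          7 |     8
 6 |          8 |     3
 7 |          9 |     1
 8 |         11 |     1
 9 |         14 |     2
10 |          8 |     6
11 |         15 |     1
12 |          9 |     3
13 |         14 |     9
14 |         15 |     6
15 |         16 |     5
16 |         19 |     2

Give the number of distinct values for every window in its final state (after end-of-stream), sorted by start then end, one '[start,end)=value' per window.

[0,5)=3 [1,6)=3 [2,7)=2 [3,8)=3 [4,9)=4 [5,10)=5 [6,11)=5 [7,12)=5 [8,13)=2 [9,14)=1 [10,15)=3 [11,16)=4 [12,17)=5 [13,18)=5 [14,19)=5 [15,20)=4 [16,21)=2 [17,22)=1 [18,23)=1 [19,24)=1

i=0 t=1 v=5: → [1,6),[0,5); WM=0
i=1 t=2 v=9: → [2,7),[1,6),[0,5); WM=1
i=2 t=4 v=6: → [4,9),[3,8),[2,7),[1,6),[0,5); WM=3
i=3 t=7 v=2: → [7,12),[6,11),[5,10),[4,9),[3,8); WM=6; [0,5) fires=3 [1,6) fires=3
i=4 t=7 v=6: → [7,12),[6,11),[5,10),[4,9),[3,8); WM=6
i=5 t=7 v=8: → [7,12),[6,11),[5,10),[4,9),[3,8); WM=6
i=6 t=8 v=3: → [8,13),[7,12),[6,11),[5,10),[4,9); WM=7; [2,7) fires=2
i=7 t=9 v=1: → [9,14),[8,13),[7,12),[6,11),[5,10); WM=8; [3,8) fires=3
i=8 t=11 v=1: → [11,16),[10,15),[9,14),[8,13),[7,12); WM=10; [4,9) fires=4 [5,10) fires=5
i=9 t=14 v=2: → [14,19),[13,18),[12,17),[11,16),[10,15); WM=13; [6,11) fires=5 [7,12) fires=5 [8,13) fires=2
i=10 t=8 v=6: DROP (t<13-2); WM=13
i=11 t=15 v=1: → [15,20),[14,19),[13,18),[12,17),[11,16); WM=14; [9,14) fires=1
i=12 t=9 v=3: DROP (t<14-2); WM=14
i=13 t=14 v=9: → [14,19),[13,18),[12,17),[11,16),[10,15); WM=14
i=14 t=15 v=6: → [15,20),[14,19),[13,18),[12,17),[11,16); WM=14
i=15 t=16 v=5: → [16,21),[15,20),[14,19),[13,18),[12,17); WM=15; [10,15) fires=3
i=16 t=19 v=2: → [19,24),[18,23),[17,22),[16,21),[15,20); WM=18; [11,16) fires=4 [12,17) fires=5 [13,18) fires=5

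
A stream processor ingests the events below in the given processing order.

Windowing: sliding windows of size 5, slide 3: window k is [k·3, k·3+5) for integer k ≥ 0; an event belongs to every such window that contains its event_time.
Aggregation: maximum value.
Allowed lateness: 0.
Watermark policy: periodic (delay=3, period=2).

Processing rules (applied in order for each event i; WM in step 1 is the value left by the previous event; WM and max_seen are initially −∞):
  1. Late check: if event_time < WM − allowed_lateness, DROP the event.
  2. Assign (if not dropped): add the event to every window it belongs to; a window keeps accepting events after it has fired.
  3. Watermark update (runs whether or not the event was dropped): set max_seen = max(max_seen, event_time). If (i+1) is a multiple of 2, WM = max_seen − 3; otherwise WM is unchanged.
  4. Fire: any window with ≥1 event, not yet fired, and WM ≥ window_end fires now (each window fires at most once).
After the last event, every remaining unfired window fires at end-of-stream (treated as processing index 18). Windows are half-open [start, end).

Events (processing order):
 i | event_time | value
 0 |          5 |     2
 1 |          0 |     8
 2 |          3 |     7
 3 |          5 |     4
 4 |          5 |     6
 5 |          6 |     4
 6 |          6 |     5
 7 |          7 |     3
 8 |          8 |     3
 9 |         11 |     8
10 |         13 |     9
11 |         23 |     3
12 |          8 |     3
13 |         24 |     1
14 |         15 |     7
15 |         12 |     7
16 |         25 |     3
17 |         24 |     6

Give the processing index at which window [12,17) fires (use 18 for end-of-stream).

11

i=0 t=5 v=2: → [3,8); WM=−∞
i=1 t=0 v=8: → [0,5); WM=2
i=2 t=3 v=7: → [3,8),[0,5); WM=2
i=3 t=5 v=4: → [3,8); WM=2
i=4 t=5 v=6: → [3,8); WM=2
i=5 t=6 v=4: → [6,11),[3,8); WM=3
i=6 t=6 v=5: → [6,11),[3,8); WM=3
i=7 t=7 v=3: → [6,11),[3,8); WM=4
i=8 t=8 v=3: → [6,11); WM=4
i=9 t=11 v=8: → [9,14); WM=8; [0,5) fires=8 [3,8) fires=7
i=10 t=13 v=9: → [12,17),[9,14); WM=8
i=11 t=23 v=3: → [21,26); WM=20; [6,11) fires=5 [9,14) fires=9 [12,17) fires=9
i=12 t=8 v=3: DROP (t<20-0); WM=20
i=13 t=24 v=1: → [24,29),[21,26); WM=21
i=14 t=15 v=7: DROP (t<21-0); WM=21
i=15 t=12 v=7: DROP (t<21-0); WM=21
i=16 t=25 v=3: → [24,29),[21,26); WM=21
i=17 t=24 v=6: → [24,29),[21,26); WM=22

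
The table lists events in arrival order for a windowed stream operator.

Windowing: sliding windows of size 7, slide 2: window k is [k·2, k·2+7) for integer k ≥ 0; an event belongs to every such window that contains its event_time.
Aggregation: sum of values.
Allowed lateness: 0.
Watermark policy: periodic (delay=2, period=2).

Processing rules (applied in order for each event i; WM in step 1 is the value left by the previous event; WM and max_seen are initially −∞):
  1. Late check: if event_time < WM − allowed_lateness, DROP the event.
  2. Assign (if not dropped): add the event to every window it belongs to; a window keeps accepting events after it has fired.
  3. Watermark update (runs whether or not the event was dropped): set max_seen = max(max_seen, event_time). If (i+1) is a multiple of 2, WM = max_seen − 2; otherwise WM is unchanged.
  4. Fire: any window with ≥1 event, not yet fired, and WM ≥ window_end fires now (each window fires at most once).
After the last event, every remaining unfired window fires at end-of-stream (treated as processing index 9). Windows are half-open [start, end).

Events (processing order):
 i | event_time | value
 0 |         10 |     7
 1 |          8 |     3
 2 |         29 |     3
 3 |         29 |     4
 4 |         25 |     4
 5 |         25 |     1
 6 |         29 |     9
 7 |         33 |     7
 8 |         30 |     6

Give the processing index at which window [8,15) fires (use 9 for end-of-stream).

3

i=0 t=10 v=7: → [10,17),[8,15),[6,13),[4,11); WM=−∞
i=1 t=8 v=3: → [8,15),[6,13),[4,11),[2,9); WM=8
i=2 t=29 v=3: → [28,35),[26,33),[24,31); WM=8
i=3 t=29 v=4: → [28,35),[26,33),[24,31); WM=27; [2,9) fires=3 [4,11) fires=10 [6,13) fires=10 [8,15) fires=10 [10,17) fires=7
i=4 t=25 v=4: DROP (t<27-0); WM=27
i=5 t=25 v=1: DROP (t<27-0); WM=27
i=6 t=29 v=9: → [28,35),[26,33),[24,31); WM=27
i=7 t=33 v=7: → [32,39),[30,37),[28,35); WM=31; [24,31) fires=16
i=8 t=30 v=6: DROP (t<31-0); WM=31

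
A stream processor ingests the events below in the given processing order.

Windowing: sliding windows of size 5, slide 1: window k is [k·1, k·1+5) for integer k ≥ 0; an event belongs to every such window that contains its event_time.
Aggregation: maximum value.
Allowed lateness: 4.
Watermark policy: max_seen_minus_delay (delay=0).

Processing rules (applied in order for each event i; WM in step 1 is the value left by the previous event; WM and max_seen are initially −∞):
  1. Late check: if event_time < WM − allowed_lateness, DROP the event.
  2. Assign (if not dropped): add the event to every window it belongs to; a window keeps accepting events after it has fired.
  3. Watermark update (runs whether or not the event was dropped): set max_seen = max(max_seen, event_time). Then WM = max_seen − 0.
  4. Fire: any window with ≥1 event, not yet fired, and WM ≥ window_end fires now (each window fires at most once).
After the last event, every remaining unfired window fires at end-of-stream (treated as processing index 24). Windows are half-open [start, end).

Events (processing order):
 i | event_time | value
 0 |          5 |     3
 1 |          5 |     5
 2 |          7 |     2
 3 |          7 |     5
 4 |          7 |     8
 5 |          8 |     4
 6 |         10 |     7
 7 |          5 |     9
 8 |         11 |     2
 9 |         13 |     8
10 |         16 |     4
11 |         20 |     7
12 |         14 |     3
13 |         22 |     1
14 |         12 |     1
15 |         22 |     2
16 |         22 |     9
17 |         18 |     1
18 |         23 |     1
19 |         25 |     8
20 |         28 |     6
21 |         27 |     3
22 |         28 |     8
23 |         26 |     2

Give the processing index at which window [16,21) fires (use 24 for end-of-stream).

13

i=0 t=5 v=3: → [5,10),[4,9),[3,8),[2,7),[1,6); WM=5
i=1 t=5 v=5: → [5,10),[4,9),[3,8),[2,7),[1,6); WM=5
i=2 t=7 v=2: → [7,12),[6,11),[5,10),[4,9),[3,8); WM=7; [1,6) fires=5 [2,7) fires=5
i=3 t=7 v=5: → [7,12),[6,11),[5,10),[4,9),[3,8); WM=7
i=4 t=7 v=8: → [7,12),[6,11),[5,10),[4,9),[3,8); WM=7
i=5 t=8 v=4: → [8,13),[7,12),[6,11),[5,10),[4,9); WM=8; [3,8) fires=8
i=6 t=10 v=7: → [10,15),[9,14),[8,13),[7,12),[6,11); WM=10; [4,9) fires=8 [5,10) fires=8
i=7 t=5 v=9: DROP (t<10-4); WM=10
i=8 t=11 v=2: → [11,16),[10,15),[9,14),[8,13),[7,12); WM=11; [6,11) fires=8
i=9 t=13 v=8: → [13,18),[12,17),[11,16),[10,15),[9,14); WM=13; [7,12) fires=8 [8,13) fires=7
i=10 t=16 v=4: → [16,21),[15,20),[14,19),[13,18),[12,17); WM=16; [9,14) fires=8 [10,15) fires=8 [11,16) fires=8
i=11 t=20 v=7: → [20,25),[19,24),[18,23),[17,22),[16,21); WM=20; [12,17) fires=8 [13,18) fires=8 [14,19) fires=4 [15,20) fires=4
i=12 t=14 v=3: DROP (t<20-4); WM=20
i=13 t=22 v=1: → [22,27),[21,26),[20,25),[19,24),[18,23); WM=22; [16,21) fires=7 [17,22) fires=7
i=14 t=12 v=1: DROP (t<22-4); WM=22
i=15 t=22 v=2: → [22,27),[21,26),[20,25),[19,24),[18,23); WM=22
i=16 t=22 v=9: → [22,27),[21,26),[20,25),[19,24),[18,23); WM=22
i=17 t=18 v=1: → [18,23),[17,22),[16,21),[15,20),[14,19); WM=22
i=18 t=23 v=1: → [23,28),[22,27),[21,26),[20,25),[19,24); WM=23; [18,23) fires=9
i=19 t=25 v=8: → [25,30),[24,29),[23,28),[22,27),[21,26); WM=25; [19,24) fires=9 [20,25) fires=9
i=20 t=28 v=6: → [28,33),[27,32),[26,31),[25,30),[24,29); WM=28; [21,26) fires=9 [22,27) fires=9 [23,28) fires=8
i=21 t=27 v=3: → [27,32),[26,31),[25,30),[24,29),[23,28); WM=28
i=22 t=28 v=8: → [28,33),[27,32),[26,31),[25,30),[24,29); WM=28
i=23 t=26 v=2: → [26,31),[25,30),[24,29),[23,28),[22,27); WM=28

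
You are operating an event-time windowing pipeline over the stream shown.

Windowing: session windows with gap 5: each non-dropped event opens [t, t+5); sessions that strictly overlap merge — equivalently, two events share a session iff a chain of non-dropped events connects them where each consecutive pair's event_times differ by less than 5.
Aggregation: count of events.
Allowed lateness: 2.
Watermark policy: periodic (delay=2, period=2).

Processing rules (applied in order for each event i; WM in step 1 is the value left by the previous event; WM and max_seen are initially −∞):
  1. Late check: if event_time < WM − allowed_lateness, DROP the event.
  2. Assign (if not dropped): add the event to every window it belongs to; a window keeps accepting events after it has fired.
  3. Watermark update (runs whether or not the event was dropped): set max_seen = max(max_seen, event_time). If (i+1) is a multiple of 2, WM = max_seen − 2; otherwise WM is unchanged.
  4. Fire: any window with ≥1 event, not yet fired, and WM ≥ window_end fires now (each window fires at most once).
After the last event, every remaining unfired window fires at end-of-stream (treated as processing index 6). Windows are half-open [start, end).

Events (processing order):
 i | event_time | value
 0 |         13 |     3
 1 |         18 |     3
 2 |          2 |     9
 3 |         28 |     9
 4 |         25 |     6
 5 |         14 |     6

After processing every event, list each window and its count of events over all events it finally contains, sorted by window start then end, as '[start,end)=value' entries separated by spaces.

[13,18)=1 [18,23)=1 [25,33)=2

i=0 t=13 v=3: → [13,18); WM=−∞
i=1 t=18 v=3: → [18,23); WM=16
i=2 t=2 v=9: DROP (t<16-2); WM=16
i=3 t=28 v=9: → [28,33); WM=26
i=4 t=25 v=6: → [25,33); WM=26
i=5 t=14 v=6: DROP (t<26-2); WM=26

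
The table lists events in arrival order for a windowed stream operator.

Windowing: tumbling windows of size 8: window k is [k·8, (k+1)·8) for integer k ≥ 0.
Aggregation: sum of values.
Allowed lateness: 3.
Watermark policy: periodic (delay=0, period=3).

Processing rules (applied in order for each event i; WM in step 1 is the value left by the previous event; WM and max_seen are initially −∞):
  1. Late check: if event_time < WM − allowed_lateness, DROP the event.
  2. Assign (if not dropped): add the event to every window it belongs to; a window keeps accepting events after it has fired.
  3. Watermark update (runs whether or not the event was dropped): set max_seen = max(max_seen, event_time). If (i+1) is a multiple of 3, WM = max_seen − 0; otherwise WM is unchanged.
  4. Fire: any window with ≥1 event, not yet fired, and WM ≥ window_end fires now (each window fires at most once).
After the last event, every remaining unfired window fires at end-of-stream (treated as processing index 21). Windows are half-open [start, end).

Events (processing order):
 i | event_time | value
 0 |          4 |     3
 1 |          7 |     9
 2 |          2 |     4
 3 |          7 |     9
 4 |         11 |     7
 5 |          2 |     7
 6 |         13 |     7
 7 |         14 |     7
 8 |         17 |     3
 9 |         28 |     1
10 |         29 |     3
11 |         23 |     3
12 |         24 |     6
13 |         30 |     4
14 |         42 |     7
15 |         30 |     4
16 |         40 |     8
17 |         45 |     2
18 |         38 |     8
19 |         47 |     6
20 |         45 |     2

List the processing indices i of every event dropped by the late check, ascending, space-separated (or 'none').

i=0 t=4 v=3: → [0,8); WM=−∞
i=1 t=7 v=9: → [0,8); WM=−∞
i=2 t=2 v=4: → [0,8); WM=7
i=3 t=7 v=9: → [0,8); WM=7
i=4 t=11 v=7: → [8,16); WM=7
i=5 t=2 v=7: DROP (t<7-3); WM=11; [0,8) fires=25
i=6 t=13 v=7: → [8,16); WM=11
i=7 t=14 v=7: → [8,16); WM=11
i=8 t=17 v=3: → [16,24); WM=17; [8,16) fires=21
i=9 t=28 v=1: → [24,32); WM=17
i=10 t=29 v=3: → [24,32); WM=17
i=11 t=23 v=3: → [16,24); WM=29; [16,24) fires=6
i=12 t=24 v=6: DROP (t<29-3); WM=29
i=13 t=30 v=4: → [24,32); WM=29
i=14 t=42 v=7: → [40,48); WM=42; [24,32) fires=8
i=15 t=30 v=4: DROP (t<42-3); WM=42
i=16 t=40 v=8: → [40,48); WM=42
i=17 t=45 v=2: → [40,48); WM=45
i=18 t=38 v=8: DROP (t<45-3); WM=45
i=19 t=47 v=6: → [40,48); WM=45
i=20 t=45 v=2: → [40,48); WM=47

5 12 15 18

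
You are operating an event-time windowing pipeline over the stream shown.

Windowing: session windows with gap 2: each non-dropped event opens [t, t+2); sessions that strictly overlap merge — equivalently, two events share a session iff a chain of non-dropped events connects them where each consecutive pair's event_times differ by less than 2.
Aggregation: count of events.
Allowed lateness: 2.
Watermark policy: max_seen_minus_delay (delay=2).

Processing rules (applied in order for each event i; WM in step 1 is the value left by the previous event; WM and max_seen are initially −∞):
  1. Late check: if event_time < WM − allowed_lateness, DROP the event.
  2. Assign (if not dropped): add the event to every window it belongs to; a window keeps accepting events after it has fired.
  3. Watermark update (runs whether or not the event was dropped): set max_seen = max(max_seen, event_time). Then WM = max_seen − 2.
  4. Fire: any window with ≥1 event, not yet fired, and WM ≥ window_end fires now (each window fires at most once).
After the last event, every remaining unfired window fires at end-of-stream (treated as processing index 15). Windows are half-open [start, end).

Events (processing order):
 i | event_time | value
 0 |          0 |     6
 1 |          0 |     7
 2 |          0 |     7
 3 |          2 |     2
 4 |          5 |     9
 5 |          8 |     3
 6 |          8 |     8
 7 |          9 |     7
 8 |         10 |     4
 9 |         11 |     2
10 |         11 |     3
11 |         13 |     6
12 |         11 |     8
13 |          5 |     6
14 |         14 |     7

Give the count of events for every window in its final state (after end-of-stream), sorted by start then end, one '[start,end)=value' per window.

i=0 t=0 v=6: → [0,2); WM=-2
i=1 t=0 v=7: → [0,2); WM=-2
i=2 t=0 v=7: → [0,2); WM=-2
i=3 t=2 v=2: → [2,4); WM=0
i=4 t=5 v=9: → [5,7); WM=3
i=5 t=8 v=3: → [8,10); WM=6
i=6 t=8 v=8: → [8,10); WM=6
i=7 t=9 v=7: → [8,11); WM=7
i=8 t=10 v=4: → [8,12); WM=8
i=9 t=11 v=2: → [8,13); WM=9
i=10 t=11 v=3: → [8,13); WM=9
i=11 t=13 v=6: → [13,15); WM=11
i=12 t=11 v=8: → [8,13); WM=11
i=13 t=5 v=6: DROP (t<11-2); WM=11
i=14 t=14 v=7: → [13,16); WM=12

[0,2)=3 [2,4)=1 [5,7)=1 [8,13)=7 [13,16)=2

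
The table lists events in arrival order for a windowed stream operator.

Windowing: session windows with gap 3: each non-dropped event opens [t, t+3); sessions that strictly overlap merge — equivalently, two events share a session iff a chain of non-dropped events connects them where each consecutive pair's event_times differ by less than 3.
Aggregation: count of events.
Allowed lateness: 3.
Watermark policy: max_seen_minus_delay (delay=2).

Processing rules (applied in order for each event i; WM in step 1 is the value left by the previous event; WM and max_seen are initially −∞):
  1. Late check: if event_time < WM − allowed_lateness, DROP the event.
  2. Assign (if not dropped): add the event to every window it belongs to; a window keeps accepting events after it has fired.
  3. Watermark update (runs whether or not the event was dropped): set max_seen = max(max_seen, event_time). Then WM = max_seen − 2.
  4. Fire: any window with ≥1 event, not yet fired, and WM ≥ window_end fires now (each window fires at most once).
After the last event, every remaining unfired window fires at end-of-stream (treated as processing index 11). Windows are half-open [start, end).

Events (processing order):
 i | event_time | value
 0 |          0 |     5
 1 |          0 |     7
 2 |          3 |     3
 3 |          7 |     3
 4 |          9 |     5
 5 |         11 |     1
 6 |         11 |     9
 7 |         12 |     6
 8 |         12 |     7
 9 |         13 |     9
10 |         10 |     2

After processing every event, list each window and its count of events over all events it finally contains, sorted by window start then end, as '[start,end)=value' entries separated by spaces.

i=0 t=0 v=5: → [0,3); WM=-2
i=1 t=0 v=7: → [0,3); WM=-2
i=2 t=3 v=3: → [3,6); WM=1
i=3 t=7 v=3: → [7,10); WM=5
i=4 t=9 v=5: → [7,12); WM=7
i=5 t=11 v=1: → [7,14); WM=9
i=6 t=11 v=9: → [7,14); WM=9
i=7 t=12 v=6: → [7,15); WM=10
i=8 t=12 v=7: → [7,15); WM=10
i=9 t=13 v=9: → [7,16); WM=11
i=10 t=10 v=2: → [7,16); WM=11

[0,3)=2 [3,6)=1 [7,16)=8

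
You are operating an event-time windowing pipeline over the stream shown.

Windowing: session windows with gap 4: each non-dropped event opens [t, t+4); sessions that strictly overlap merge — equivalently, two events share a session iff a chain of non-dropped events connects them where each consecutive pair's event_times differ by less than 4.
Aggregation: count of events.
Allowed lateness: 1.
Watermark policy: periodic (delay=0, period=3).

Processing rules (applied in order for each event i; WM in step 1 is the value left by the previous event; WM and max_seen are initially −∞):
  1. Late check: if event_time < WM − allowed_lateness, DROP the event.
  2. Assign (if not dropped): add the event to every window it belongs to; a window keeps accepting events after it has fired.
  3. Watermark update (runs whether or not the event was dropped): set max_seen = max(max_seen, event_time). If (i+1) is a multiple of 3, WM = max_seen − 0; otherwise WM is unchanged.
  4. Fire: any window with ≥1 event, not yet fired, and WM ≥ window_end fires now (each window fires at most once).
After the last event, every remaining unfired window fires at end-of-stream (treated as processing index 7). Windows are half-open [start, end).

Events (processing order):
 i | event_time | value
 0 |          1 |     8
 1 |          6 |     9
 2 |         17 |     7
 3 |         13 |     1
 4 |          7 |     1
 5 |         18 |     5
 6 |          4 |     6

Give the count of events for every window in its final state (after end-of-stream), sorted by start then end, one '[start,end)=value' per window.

[1,5)=1 [6,10)=1 [17,22)=2

i=0 t=1 v=8: → [1,5); WM=−∞
i=1 t=6 v=9: → [6,10); WM=−∞
i=2 t=17 v=7: → [17,21); WM=17
i=3 t=13 v=1: DROP (t<17-1); WM=17
i=4 t=7 v=1: DROP (t<17-1); WM=17
i=5 t=18 v=5: → [17,22); WM=18
i=6 t=4 v=6: DROP (t<18-1); WM=18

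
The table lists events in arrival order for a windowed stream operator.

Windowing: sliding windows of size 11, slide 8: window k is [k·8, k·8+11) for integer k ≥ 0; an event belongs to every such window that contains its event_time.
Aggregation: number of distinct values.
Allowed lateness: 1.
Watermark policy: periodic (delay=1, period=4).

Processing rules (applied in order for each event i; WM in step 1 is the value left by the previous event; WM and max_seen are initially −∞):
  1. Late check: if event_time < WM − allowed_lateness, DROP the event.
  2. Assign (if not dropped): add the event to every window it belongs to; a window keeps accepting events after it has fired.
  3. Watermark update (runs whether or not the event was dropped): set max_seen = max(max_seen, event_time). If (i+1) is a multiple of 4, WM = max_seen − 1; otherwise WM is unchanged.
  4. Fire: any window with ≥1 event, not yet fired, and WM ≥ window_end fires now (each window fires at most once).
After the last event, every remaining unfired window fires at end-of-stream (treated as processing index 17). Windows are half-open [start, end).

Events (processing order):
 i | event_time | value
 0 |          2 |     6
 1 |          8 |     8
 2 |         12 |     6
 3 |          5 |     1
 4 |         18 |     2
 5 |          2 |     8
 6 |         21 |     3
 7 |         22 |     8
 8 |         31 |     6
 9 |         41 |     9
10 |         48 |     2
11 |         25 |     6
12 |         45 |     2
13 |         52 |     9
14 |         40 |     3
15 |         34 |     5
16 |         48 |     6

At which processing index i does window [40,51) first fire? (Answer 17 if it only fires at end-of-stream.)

i=0 t=2 v=6: → [0,11); WM=−∞
i=1 t=8 v=8: → [8,19),[0,11); WM=−∞
i=2 t=12 v=6: → [8,19); WM=−∞
i=3 t=5 v=1: → [0,11); WM=11; [0,11) fires=3
i=4 t=18 v=2: → [16,27),[8,19); WM=11
i=5 t=2 v=8: DROP (t<11-1); WM=11
i=6 t=21 v=3: → [16,27); WM=11
i=7 t=22 v=8: → [16,27); WM=21; [8,19) fires=3
i=8 t=31 v=6: → [24,35); WM=21
i=9 t=41 v=9: → [40,51),[32,43); WM=21
i=10 t=48 v=2: → [48,59),[40,51); WM=21
i=11 t=25 v=6: → [24,35),[16,27); WM=47; [16,27) fires=4 [24,35) fires=1 [32,43) fires=1
i=12 t=45 v=2: DROP (t<47-1); WM=47
i=13 t=52 v=9: → [48,59); WM=47
i=14 t=40 v=3: DROP (t<47-1); WM=47
i=15 t=34 v=5: DROP (t<47-1); WM=51; [40,51) fires=2
i=16 t=48 v=6: DROP (t<51-1); WM=51

15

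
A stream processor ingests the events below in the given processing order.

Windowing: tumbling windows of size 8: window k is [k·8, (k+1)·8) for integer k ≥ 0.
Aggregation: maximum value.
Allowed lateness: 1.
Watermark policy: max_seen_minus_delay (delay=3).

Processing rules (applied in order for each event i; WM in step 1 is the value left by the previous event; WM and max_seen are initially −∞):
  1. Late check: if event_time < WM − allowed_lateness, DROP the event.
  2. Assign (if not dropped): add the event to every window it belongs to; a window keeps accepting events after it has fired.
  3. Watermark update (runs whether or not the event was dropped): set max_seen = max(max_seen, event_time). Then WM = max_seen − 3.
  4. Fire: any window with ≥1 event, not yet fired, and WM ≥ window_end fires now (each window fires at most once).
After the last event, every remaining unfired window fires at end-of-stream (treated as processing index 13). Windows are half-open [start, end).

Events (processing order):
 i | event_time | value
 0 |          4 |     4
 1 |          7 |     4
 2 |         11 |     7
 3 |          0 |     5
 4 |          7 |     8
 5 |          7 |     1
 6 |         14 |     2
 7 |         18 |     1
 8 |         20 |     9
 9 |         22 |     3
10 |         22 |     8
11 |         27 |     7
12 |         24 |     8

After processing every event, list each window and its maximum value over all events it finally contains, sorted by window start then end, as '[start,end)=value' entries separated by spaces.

i=0 t=4 v=4: → [0,8); WM=1
i=1 t=7 v=4: → [0,8); WM=4
i=2 t=11 v=7: → [8,16); WM=8; [0,8) fires=4
i=3 t=0 v=5: DROP (t<8-1); WM=8
i=4 t=7 v=8: → [0,8); WM=8
i=5 t=7 v=1: → [0,8); WM=8
i=6 t=14 v=2: → [8,16); WM=11
i=7 t=18 v=1: → [16,24); WM=15
i=8 t=20 v=9: → [16,24); WM=17; [8,16) fires=7
i=9 t=22 v=3: → [16,24); WM=19
i=10 t=22 v=8: → [16,24); WM=19
i=11 t=27 v=7: → [24,32); WM=24; [16,24) fires=9
i=12 t=24 v=8: → [24,32); WM=24

[0,8)=8 [8,16)=7 [16,24)=9 [24,32)=8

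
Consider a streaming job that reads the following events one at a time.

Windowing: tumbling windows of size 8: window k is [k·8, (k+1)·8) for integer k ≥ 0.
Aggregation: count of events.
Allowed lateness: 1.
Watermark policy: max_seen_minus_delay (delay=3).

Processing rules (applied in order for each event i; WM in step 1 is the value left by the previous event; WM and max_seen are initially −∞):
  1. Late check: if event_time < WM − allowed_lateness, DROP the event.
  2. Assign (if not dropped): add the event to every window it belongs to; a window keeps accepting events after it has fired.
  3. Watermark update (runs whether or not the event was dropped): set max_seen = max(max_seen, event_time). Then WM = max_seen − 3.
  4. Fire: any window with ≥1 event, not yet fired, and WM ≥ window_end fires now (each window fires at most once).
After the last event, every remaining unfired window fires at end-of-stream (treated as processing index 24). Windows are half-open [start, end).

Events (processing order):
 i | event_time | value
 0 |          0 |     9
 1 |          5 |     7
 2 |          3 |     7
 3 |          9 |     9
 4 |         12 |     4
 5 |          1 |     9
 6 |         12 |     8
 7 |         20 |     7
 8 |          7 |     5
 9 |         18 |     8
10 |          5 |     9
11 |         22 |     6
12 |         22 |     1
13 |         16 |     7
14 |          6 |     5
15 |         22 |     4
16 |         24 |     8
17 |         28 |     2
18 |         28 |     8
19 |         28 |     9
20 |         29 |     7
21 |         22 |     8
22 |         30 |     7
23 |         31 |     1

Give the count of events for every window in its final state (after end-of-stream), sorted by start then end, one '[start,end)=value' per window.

[0,8)=3 [8,16)=3 [16,24)=5 [24,32)=7

i=0 t=0 v=9: → [0,8); WM=-3
i=1 t=5 v=7: → [0,8); WM=2
i=2 t=3 v=7: → [0,8); WM=2
i=3 t=9 v=9: → [8,16); WM=6
i=4 t=12 v=4: → [8,16); WM=9; [0,8) fires=3
i=5 t=1 v=9: DROP (t<9-1); WM=9
i=6 t=12 v=8: → [8,16); WM=9
i=7 t=20 v=7: → [16,24); WM=17; [8,16) fires=3
i=8 t=7 v=5: DROP (t<17-1); WM=17
i=9 t=18 v=8: → [16,24); WM=17
i=10 t=5 v=9: DROP (t<17-1); WM=17
i=11 t=22 v=6: → [16,24); WM=19
i=12 t=22 v=1: → [16,24); WM=19
i=13 t=16 v=7: DROP (t<19-1); WM=19
i=14 t=6 v=5: DROP (t<19-1); WM=19
i=15 t=22 v=4: → [16,24); WM=19
i=16 t=24 v=8: → [24,32); WM=21
i=17 t=28 v=2: → [24,32); WM=25; [16,24) fires=5
i=18 t=28 v=8: → [24,32); WM=25
i=19 t=28 v=9: → [24,32); WM=25
i=20 t=29 v=7: → [24,32); WM=26
i=21 t=22 v=8: DROP (t<26-1); WM=26
i=22 t=30 v=7: → [24,32); WM=27
i=23 t=31 v=1: → [24,32); WM=28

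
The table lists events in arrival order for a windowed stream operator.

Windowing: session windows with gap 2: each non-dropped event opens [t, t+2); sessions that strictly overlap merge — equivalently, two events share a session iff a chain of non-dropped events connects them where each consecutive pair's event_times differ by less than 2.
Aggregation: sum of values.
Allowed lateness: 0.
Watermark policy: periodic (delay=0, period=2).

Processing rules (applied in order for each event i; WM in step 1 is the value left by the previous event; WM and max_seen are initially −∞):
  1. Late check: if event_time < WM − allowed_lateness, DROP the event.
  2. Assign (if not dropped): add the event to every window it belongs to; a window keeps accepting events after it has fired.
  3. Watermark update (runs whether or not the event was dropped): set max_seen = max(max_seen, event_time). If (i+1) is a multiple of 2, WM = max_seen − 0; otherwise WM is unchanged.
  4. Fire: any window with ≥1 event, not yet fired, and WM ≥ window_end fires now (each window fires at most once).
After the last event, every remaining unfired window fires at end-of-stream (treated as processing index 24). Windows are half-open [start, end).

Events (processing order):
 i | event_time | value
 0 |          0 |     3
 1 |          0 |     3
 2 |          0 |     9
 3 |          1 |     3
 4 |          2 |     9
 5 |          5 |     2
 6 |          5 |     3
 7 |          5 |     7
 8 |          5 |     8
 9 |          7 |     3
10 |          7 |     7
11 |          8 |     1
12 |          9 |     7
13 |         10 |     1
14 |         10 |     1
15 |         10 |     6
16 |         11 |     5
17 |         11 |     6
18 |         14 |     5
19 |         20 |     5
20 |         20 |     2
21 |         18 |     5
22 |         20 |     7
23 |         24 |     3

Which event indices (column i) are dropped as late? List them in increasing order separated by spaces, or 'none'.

21

i=0 t=0 v=3: → [0,2); WM=−∞
i=1 t=0 v=3: → [0,2); WM=0
i=2 t=0 v=9: → [0,2); WM=0
i=3 t=1 v=3: → [0,3); WM=1
i=4 t=2 v=9: → [0,4); WM=1
i=5 t=5 v=2: → [5,7); WM=5
i=6 t=5 v=3: → [5,7); WM=5
i=7 t=5 v=7: → [5,7); WM=5
i=8 t=5 v=8: → [5,7); WM=5
i=9 t=7 v=3: → [7,9); WM=7
i=10 t=7 v=7: → [7,9); WM=7
i=11 t=8 v=1: → [7,10); WM=8
i=12 t=9 v=7: → [7,11); WM=8
i=13 t=10 v=1: → [7,12); WM=10
i=14 t=10 v=1: → [7,12); WM=10
i=15 t=10 v=6: → [7,12); WM=10
i=16 t=11 v=5: → [7,13); WM=10
i=17 t=11 v=6: → [7,13); WM=11
i=18 t=14 v=5: → [14,16); WM=11
i=19 t=20 v=5: → [20,22); WM=20
i=20 t=20 v=2: → [20,22); WM=20
i=21 t=18 v=5: DROP (t<20-0); WM=20
i=22 t=20 v=7: → [20,22); WM=20
i=23 t=24 v=3: → [24,26); WM=24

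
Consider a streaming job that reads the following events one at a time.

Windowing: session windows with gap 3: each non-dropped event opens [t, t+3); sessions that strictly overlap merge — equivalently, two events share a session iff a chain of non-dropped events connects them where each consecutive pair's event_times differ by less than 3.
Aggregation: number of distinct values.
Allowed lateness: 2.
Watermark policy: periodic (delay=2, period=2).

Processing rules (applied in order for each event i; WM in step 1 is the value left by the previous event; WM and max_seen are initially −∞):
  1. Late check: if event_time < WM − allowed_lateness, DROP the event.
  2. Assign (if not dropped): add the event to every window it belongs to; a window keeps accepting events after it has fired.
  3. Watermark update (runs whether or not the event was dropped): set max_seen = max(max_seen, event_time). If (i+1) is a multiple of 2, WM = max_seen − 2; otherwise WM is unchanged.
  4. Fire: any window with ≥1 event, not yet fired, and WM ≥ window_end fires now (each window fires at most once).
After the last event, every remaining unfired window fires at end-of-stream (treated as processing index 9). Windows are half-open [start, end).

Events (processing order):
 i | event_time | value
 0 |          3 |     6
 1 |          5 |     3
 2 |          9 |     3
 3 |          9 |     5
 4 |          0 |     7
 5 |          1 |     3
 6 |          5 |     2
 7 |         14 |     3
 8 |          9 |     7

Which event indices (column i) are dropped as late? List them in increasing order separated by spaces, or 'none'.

4 5 8

i=0 t=3 v=6: → [3,6); WM=−∞
i=1 t=5 v=3: → [3,8); WM=3
i=2 t=9 v=3: → [9,12); WM=3
i=3 t=9 v=5: → [9,12); WM=7
i=4 t=0 v=7: DROP (t<7-2); WM=7
i=5 t=1 v=3: DROP (t<7-2); WM=7
i=6 t=5 v=2: → [3,8); WM=7
i=7 t=14 v=3: → [14,17); WM=12
i=8 t=9 v=7: DROP (t<12-2); WM=12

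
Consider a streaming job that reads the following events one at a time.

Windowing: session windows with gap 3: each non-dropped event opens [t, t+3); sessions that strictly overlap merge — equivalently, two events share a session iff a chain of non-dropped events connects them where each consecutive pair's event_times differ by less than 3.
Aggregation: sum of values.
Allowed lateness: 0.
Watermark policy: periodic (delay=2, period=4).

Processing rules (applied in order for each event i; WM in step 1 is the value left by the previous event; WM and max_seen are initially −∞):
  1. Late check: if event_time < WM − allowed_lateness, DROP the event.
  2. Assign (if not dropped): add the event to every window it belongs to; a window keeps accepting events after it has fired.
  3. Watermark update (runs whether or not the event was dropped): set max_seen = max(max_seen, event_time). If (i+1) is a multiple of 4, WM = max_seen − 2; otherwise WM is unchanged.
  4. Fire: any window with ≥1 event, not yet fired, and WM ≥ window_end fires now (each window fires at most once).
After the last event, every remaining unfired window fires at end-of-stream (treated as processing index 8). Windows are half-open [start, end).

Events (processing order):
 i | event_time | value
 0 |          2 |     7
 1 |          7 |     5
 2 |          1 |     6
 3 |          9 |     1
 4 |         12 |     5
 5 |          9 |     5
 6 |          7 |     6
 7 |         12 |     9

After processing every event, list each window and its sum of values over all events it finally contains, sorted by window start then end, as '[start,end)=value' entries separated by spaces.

i=0 t=2 v=7: → [2,5); WM=−∞
i=1 t=7 v=5: → [7,10); WM=−∞
i=2 t=1 v=6: → [1,5); WM=−∞
i=3 t=9 v=1: → [7,12); WM=7
i=4 t=12 v=5: → [12,15); WM=7
i=5 t=9 v=5: → [7,12); WM=7
i=6 t=7 v=6: → [7,12); WM=7
i=7 t=12 v=9: → [12,15); WM=10

[1,5)=13 [7,12)=17 [12,15)=14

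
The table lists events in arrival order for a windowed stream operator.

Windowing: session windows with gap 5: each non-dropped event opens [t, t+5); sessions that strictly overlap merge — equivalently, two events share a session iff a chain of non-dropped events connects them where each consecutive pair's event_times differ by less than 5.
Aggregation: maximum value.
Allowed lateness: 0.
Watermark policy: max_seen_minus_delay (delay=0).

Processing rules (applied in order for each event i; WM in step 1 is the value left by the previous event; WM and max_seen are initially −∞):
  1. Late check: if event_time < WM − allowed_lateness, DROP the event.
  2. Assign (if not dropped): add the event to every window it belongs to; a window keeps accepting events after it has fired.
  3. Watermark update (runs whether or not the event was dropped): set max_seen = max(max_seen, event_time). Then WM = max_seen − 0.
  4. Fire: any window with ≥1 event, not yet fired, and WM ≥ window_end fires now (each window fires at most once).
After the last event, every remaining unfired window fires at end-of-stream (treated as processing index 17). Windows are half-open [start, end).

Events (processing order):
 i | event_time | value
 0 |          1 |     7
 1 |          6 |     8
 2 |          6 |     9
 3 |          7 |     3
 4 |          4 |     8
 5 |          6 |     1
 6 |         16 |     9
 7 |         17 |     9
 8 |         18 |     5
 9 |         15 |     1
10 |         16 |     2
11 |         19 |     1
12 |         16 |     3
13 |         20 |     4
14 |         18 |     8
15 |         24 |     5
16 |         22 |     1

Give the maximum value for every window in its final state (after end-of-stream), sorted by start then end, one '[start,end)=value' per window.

[1,6)=7 [6,12)=9 [16,29)=9

i=0 t=1 v=7: → [1,6); WM=1
i=1 t=6 v=8: → [6,11); WM=6
i=2 t=6 v=9: → [6,11); WM=6
i=3 t=7 v=3: → [6,12); WM=7
i=4 t=4 v=8: DROP (t<7-0); WM=7
i=5 t=6 v=1: DROP (t<7-0); WM=7
i=6 t=16 v=9: → [16,21); WM=16
i=7 t=17 v=9: → [16,22); WM=17
i=8 t=18 v=5: → [16,23); WM=18
i=9 t=15 v=1: DROP (t<18-0); WM=18
i=10 t=16 v=2: DROP (t<18-0); WM=18
i=11 t=19 v=1: → [16,24); WM=19
i=12 t=16 v=3: DROP (t<19-0); WM=19
i=13 t=20 v=4: → [16,25); WM=20
i=14 t=18 v=8: DROP (t<20-0); WM=20
i=15 t=24 v=5: → [16,29); WM=24
i=16 t=22 v=1: DROP (t<24-0); WM=24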